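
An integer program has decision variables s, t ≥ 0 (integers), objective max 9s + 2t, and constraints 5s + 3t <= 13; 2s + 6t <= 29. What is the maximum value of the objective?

(s,t)=(2,1) is feasible, giving 20.
(s,t)=(2,0) is feasible, giving 18.
(s,t)=(1,2) is feasible, giving 13.
(s,t)=(1,1) is feasible, giving 11.
Maximum is 20 at (s,t)=(2,1).

20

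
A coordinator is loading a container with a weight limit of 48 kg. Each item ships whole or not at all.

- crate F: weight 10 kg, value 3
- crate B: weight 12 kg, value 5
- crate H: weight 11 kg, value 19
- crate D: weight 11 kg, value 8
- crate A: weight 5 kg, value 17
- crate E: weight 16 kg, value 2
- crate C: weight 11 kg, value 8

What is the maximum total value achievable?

55

Allowing fractional choices, the relaxed optimum would be about 56.2, but items are indivisible.
crate H + crate D + crate A + crate C: weight 11 + 11 + 5 + 11 = 38 ≤ 48, value 19 + 8 + 17 + 8 = 52.
crate B + crate H + crate D + crate A: weight 12 + 11 + 11 + 5 = 39 ≤ 48, value 5 + 19 + 8 + 17 = 49.
crate F + crate H + crate D + crate A + crate C: weight 10 + 11 + 11 + 5 + 11 = 48 ≤ 48, value 3 + 19 + 8 + 17 + 8 = 55.
Best is crate F, crate H, crate D, crate A, and crate C with total value 55.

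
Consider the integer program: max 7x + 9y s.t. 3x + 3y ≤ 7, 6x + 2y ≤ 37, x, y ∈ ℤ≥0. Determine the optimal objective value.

18

Relaxing integrality, the LP optimum is 21.00 at (x,y) = (0, 2.33), which is not an integer point.
(x,y)=(0,2): 3·0+3·2=6≤7, 6·0+2·2=4≤37, objective 18.
(x,y)=(1,1): 3·1+3·1=6≤7, 6·1+2·1=8≤37, objective 16.
(x,y)=(0,1): 3·0+3·1=3≤7, 6·0+2·1=2≤37, objective 9.
No feasible integer point exceeds 18.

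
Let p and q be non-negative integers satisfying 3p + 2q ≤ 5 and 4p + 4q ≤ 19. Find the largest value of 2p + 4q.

(p,q)=(0,2): 3·0+2·2=4≤5, 4·0+4·2=8≤19, objective 8.
(p,q)=(1,1): 3·1+2·1=5≤5, 4·1+4·1=8≤19, objective 6.
Maximum is 8 at (p,q)=(0,2).

8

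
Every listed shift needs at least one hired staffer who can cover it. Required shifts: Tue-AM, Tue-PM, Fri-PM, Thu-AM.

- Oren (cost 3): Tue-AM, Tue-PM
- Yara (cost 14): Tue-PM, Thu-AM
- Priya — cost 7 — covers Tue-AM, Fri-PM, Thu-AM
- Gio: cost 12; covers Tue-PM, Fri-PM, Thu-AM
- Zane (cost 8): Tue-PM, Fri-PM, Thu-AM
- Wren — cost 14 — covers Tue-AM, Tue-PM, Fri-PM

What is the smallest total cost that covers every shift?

10

Choose Oren and Priya: together they cover Tue-AM, Tue-PM, Fri-PM, Thu-AM — every shift.
Total cost: 3 + 7 = 10.
No cover costs less than 10.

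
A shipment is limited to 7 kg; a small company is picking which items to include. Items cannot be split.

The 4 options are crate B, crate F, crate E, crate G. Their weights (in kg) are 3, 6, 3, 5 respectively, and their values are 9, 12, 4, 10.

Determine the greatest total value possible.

13

Take crate B and crate E: weight 3 + 3 = 6 ≤ 7, value 9 + 4 = 13.
No other feasible combination does better.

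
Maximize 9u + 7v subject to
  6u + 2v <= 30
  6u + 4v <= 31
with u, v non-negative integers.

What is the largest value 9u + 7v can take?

51

Relaxing integrality, the LP optimum is 54.25 at (u,v) = (0, 7.75), which is not an integer point.
(u,v)=(1,6): 6·1+2·6=18≤30, 6·1+4·6=30≤31, objective 51.
(u,v)=(0,7): 6·0+2·7=14≤30, 6·0+4·7=28≤31, objective 49.
(u,v)=(1,5): 6·1+2·5=16≤30, 6·1+4·5=26≤31, objective 44.
(u,v)=(0,6): 6·0+2·6=12≤30, 6·0+4·6=24≤31, objective 42.
The best lattice point is (1,6), giving 51.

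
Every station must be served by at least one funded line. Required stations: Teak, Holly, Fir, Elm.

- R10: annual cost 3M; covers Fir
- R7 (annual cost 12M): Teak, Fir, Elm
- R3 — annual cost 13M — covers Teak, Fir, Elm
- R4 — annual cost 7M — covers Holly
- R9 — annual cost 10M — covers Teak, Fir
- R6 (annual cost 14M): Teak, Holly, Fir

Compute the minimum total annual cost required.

19

The greedy cost-per-new-station heuristic would pick R10, R7, and R4 for 22, but a cheaper cover exists.
Choose R7 and R4: together they cover Teak, Holly, Fir, Elm — every station.
Total annual cost: 12 + 7 = 19.
No cover costs less than 19.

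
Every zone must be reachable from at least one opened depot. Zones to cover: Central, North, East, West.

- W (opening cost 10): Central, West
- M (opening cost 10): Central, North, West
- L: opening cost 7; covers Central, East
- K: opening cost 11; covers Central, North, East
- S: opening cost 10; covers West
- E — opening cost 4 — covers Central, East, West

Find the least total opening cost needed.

14

Choose M and E: together they cover Central, North, East, West — every zone.
Total opening cost: 10 + 4 = 14.
No cover costs less than 14.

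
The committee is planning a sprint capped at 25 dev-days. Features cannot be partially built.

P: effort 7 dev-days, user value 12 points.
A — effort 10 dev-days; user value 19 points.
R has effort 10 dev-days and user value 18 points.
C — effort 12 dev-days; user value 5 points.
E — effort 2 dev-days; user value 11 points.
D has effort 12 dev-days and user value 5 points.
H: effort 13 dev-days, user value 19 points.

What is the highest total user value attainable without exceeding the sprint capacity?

R + E + H: effort 10 + 2 + 13 = 25 ≤ 25, user value 18 + 11 + 19 = 48.
A + R + E: effort 10 + 10 + 2 = 22 ≤ 25, user value 19 + 18 + 11 = 48.
A + E + H: effort 10 + 2 + 13 = 25 ≤ 25, user value 19 + 11 + 19 = 49.
Best is A, E, and H with total user value 49.

49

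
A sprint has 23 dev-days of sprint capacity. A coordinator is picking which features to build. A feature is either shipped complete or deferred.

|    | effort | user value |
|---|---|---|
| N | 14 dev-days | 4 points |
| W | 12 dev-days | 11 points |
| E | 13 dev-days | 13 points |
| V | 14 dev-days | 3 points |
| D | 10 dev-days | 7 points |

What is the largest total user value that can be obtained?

This is a 0-1 knapsack instance.
Allowing fractional choices, the relaxed optimum would be about 22.2, but features are indivisible.
W + D: effort 12 + 10 = 22 ≤ 23, user value 11 + 7 = 18.
E + D: effort 13 + 10 = 23 ≤ 23, user value 13 + 7 = 20.
Best is E and D with total user value 20.

20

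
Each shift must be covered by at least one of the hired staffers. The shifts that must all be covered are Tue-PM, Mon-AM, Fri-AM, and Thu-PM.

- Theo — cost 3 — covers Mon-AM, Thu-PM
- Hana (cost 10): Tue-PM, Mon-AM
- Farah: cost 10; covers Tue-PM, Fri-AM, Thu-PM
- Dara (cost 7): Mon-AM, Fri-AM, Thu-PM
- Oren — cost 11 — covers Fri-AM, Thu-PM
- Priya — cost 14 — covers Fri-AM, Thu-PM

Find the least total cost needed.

This is an integer covering problem.
Choose Theo and Farah: together they cover Tue-PM, Mon-AM, Fri-AM, Thu-PM — every shift.
Total cost: 3 + 10 = 13.
No cover costs less than 13.

13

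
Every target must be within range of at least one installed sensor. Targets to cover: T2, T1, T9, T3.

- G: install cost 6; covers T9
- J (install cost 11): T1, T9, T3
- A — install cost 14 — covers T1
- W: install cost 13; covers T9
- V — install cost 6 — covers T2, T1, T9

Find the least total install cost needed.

17

Choose J and V: together they cover T2, T1, T9, T3 — every target.
Total install cost: 11 + 6 = 17.
No cover costs less than 17.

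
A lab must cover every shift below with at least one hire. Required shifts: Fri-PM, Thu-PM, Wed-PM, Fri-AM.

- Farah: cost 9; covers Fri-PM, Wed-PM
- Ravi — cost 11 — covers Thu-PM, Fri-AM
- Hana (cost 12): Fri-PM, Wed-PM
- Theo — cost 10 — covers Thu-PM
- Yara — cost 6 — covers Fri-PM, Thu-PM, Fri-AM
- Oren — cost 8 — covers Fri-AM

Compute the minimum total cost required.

Choose Farah and Yara: together they cover Fri-PM, Thu-PM, Wed-PM, Fri-AM — every shift.
Total cost: 9 + 6 = 15.

15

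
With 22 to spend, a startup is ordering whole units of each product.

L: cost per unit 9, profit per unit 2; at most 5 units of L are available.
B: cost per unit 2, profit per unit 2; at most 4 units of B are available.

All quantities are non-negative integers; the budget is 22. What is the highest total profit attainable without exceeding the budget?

1×L and 4×B: cost 17 ≤ 22, profit 1·2 + 4·2 = 10.
4×B: cost 8 ≤ 22, profit 4·2 = 8.
Best is 10.

10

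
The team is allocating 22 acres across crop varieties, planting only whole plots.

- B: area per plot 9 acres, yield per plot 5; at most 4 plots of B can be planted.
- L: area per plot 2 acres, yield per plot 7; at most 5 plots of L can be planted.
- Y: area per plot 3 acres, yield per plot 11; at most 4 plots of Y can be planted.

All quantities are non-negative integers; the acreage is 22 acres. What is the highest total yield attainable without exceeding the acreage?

79

This is a bounded integer knapsack.
5×L and 4×Y: area 22 ≤ 22, yield 5·7 + 4·11 = 79.
4×L and 4×Y: area 20 ≤ 22, yield 4·7 + 4·11 = 72.
Best is 79.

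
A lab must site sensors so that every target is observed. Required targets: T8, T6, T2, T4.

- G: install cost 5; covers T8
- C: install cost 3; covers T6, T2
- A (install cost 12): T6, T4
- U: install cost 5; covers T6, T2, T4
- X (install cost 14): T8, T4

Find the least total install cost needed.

10

This is a weighted set-cover instance.
The greedy cost-per-new-target heuristic would pick C, G, and U for 13, but a cheaper cover exists.
Choose G and U: together they cover T8, T6, T2, T4 — every target.
Total install cost: 5 + 5 = 10.
No cover costs less than 10.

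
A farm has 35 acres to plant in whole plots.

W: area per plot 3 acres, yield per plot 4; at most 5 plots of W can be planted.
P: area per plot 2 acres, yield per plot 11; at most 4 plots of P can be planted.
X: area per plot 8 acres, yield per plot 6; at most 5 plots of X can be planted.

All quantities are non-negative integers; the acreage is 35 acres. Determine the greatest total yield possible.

P has the best ratio (11/2); taking only P gives at most 4×11 = 44 (stopped by the supply cap of 4).
Mixing does better — 5×W, 4×P, and 1×X: area 31 ≤ 35, yield 5·4 + 4·11 + 1·6 = 70.

70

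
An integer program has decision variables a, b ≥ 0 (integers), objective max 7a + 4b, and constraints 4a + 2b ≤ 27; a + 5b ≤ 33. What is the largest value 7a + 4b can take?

48

(a,b)=(4,5) is feasible, giving 48.
(a,b)=(3,6) is feasible, giving 45.
No feasible integer point exceeds 48.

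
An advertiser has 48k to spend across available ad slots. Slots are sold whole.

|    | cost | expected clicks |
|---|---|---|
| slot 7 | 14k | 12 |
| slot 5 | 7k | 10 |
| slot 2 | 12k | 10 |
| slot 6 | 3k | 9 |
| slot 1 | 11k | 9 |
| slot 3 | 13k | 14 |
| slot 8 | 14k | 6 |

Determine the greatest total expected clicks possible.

54

This is an integer program with binary decision variables.
Take slot 7, slot 5, slot 6, slot 1, and slot 3: cost 14 + 7 + 3 + 11 + 13 = 48 ≤ 48, expected clicks 12 + 10 + 9 + 9 + 14 = 54.
No other feasible combination does better.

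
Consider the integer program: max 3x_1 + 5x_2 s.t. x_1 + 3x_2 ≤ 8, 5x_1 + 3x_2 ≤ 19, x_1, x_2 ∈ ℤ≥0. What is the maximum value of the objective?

16

(x_1,x_2)=(2,2): 1·2+3·2=8≤8, 5·2+3·2=16≤19, objective 16.
(x_1,x_2)=(3,1): 1·3+3·1=6≤8, 5·3+3·1=18≤19, objective 14.
(x_1,x_2)=(1,2): 1·1+3·2=7≤8, 5·1+3·2=11≤19, objective 13.
The best lattice point is (2,2), giving 16.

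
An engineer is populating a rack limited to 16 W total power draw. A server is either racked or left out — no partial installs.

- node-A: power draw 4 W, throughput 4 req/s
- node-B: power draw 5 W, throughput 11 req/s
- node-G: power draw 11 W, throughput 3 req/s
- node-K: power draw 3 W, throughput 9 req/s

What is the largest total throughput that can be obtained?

Take node-A, node-B, and node-K: power draw 4 + 5 + 3 = 12 ≤ 16, throughput 4 + 11 + 9 = 24.
No other feasible combination does better.

24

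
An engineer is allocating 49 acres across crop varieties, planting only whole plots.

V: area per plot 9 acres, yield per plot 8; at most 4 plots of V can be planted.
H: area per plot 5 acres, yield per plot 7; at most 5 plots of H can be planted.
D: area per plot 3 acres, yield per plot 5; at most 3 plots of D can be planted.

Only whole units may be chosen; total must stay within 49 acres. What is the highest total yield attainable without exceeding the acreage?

2×V, 5×H, and 2×D: area 49 ≤ 49, yield 2·8 + 5·7 + 2·5 = 61.
2×V, 4×H, and 3×D: area 47 ≤ 49, yield 2·8 + 4·7 + 3·5 = 59.
Best is 61.

61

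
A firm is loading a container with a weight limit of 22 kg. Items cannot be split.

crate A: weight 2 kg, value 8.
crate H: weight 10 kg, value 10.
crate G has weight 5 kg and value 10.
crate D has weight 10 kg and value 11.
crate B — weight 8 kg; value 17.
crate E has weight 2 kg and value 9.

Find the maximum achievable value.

Allowing fractional choices, the relaxed optimum would be about 49.5, but items are indivisible.
crate A + crate D + crate B + crate E: weight 2 + 10 + 8 + 2 = 22 ≤ 22, value 8 + 11 + 17 + 9 = 45.
crate A + crate G + crate B + crate E: weight 2 + 5 + 8 + 2 = 17 ≤ 22, value 8 + 10 + 17 + 9 = 44.
crate A + crate H + crate B + crate E: weight 2 + 10 + 8 + 2 = 22 ≤ 22, value 8 + 10 + 17 + 9 = 44.
Best is crate A, crate D, crate B, and crate E with total value 45.

45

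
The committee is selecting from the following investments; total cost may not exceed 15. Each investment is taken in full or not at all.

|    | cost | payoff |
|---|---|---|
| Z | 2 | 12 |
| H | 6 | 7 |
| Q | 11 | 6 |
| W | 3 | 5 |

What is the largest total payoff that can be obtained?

This is an integer program with binary decision variables.
Take Z, H, and W: cost 2 + 6 + 3 = 11 ≤ 15, payoff 12 + 7 + 5 = 24.
No other feasible combination does better.

24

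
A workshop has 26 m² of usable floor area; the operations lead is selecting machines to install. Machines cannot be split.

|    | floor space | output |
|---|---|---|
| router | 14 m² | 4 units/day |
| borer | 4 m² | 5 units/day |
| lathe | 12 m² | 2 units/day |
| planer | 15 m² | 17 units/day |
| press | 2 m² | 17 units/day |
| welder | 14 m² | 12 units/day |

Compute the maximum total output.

39

Allowing fractional choices, the relaxed optimum would be about 43.3, but machines are indivisible.
planer + press: floor space 15 + 2 = 17 ≤ 26, output 17 + 17 = 34.
borer + planer + press: floor space 4 + 15 + 2 = 21 ≤ 26, output 5 + 17 + 17 = 39.
borer + press + welder: floor space 4 + 2 + 14 = 20 ≤ 26, output 5 + 17 + 12 = 34.
Best is borer, planer, and press with total output 39.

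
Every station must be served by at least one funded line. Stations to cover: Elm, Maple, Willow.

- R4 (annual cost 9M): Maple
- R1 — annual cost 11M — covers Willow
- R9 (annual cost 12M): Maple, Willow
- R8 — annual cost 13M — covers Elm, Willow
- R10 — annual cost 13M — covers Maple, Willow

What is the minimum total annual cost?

This is an integer covering problem.
The greedy cost-per-new-station heuristic would pick R9 and R8 for 25, but a cheaper cover exists.
Choose R4 and R8: together they cover Elm, Maple, Willow — every station.
Total annual cost: 9 + 13 = 22.
No cover costs less than 22.

22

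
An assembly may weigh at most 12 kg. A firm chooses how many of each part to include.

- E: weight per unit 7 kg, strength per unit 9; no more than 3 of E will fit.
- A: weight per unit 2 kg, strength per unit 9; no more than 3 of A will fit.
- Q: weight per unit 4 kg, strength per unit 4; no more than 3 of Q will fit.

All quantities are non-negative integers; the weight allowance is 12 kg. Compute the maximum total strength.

31

This is a bounded integer knapsack.
3×A and 1×Q: weight 10 ≤ 12, strength 3·9 + 1·4 = 31.
3×A: weight 6 ≤ 12, strength 3·9 = 27.
Best is 31.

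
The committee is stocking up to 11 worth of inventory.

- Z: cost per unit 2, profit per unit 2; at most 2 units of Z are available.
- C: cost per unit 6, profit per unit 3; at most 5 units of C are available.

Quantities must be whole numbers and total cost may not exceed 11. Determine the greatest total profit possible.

2×Z and 1×C: cost 10 ≤ 11, profit 2·2 + 1·3 = 7.
1×Z and 1×C: cost 8 ≤ 11, profit 1·2 + 1·3 = 5.
Best is 7.

7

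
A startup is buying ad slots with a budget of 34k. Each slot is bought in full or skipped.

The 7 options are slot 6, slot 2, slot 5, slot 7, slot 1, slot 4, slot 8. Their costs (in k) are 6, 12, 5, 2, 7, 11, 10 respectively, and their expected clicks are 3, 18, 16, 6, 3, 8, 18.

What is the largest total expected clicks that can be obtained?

58

slot 6 + slot 2 + slot 5 + slot 8: cost 6 + 12 + 5 + 10 = 33 ≤ 34, expected clicks 3 + 18 + 16 + 18 = 55.
slot 2 + slot 5 + slot 7 + slot 8: cost 12 + 5 + 2 + 10 = 29 ≤ 34, expected clicks 18 + 16 + 6 + 18 = 58.
slot 2 + slot 5 + slot 1 + slot 8: cost 12 + 5 + 7 + 10 = 34 ≤ 34, expected clicks 18 + 16 + 3 + 18 = 55.
Best is slot 2, slot 5, slot 7, and slot 8 with total expected clicks 58.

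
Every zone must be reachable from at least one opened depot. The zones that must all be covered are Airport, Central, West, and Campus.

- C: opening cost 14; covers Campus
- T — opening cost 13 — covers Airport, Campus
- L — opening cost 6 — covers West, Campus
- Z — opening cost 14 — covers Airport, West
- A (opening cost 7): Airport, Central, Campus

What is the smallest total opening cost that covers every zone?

13

This is an integer covering problem.
Choose L and A: together they cover Airport, Central, West, Campus — every zone.
Total opening cost: 6 + 7 = 13.
No cover costs less than 13.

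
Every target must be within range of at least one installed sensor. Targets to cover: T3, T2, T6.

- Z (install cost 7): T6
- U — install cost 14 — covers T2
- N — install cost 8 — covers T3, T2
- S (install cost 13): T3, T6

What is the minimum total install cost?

Choose Z and N: together they cover T3, T2, T6 — every target.
Total install cost: 7 + 8 = 15.
No cover costs less than 15.

15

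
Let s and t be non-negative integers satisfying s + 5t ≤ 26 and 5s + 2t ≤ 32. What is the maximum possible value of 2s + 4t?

24

The continuous relaxation peaks at (4.7, 4.26) with value 26.43; rounding to a feasible lattice point costs some objective.
(s,t)=(4,4): 1·4+5·4=24≤26, 5·4+2·4=28≤32, objective 24.
(s,t)=(3,4): 1·3+5·4=23≤26, 5·3+2·4=23≤32, objective 22.
(s,t)=(5,3): 1·5+5·3=20≤26, 5·5+2·3=31≤32, objective 22.
No feasible integer point exceeds 24.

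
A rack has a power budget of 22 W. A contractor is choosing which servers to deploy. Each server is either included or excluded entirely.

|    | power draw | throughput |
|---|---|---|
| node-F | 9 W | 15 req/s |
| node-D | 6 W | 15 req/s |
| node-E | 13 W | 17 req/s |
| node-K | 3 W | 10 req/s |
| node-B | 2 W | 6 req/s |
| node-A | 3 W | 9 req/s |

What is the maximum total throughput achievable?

This is an integer program with binary decision variables.
Allowing fractional choices, the relaxed optimum would be about 53.3, but servers are indivisible.
node-F + node-D + node-K + node-B: power draw 9 + 6 + 3 + 2 = 20 ≤ 22, throughput 15 + 15 + 10 + 6 = 46.
node-F + node-D + node-K + node-A: power draw 9 + 6 + 3 + 3 = 21 ≤ 22, throughput 15 + 15 + 10 + 9 = 49.
Best is node-F, node-D, node-K, and node-A with total throughput 49.

49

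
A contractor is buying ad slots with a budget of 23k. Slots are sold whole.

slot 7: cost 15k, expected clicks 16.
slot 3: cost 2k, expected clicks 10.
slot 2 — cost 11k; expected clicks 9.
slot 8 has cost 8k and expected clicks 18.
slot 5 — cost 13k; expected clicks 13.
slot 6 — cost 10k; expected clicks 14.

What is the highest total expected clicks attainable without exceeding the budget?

42

This is an integer program with binary decision variables.
Allowing fractional choices, the relaxed optimum would be about 45.2, but ad slots are indivisible.
slot 3 + slot 8 + slot 6: cost 2 + 8 + 10 = 20 ≤ 23, expected clicks 10 + 18 + 14 = 42.
slot 3 + slot 8 + slot 5: cost 2 + 8 + 13 = 23 ≤ 23, expected clicks 10 + 18 + 13 = 41.
slot 3 + slot 2 + slot 8: cost 2 + 11 + 8 = 21 ≤ 23, expected clicks 10 + 9 + 18 = 37.
Best is slot 3, slot 8, and slot 6 with total expected clicks 42.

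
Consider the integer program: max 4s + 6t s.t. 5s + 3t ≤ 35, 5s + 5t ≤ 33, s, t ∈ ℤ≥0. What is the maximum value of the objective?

The continuous relaxation peaks at (0, 6.6) with value 39.60; rounding to a feasible lattice point costs some objective.
(s,t)=(0,6): 5·0+3·6=18≤35, 5·0+5·6=30≤33, objective 36.
(s,t)=(1,5): 5·1+3·5=20≤35, 5·1+5·5=30≤33, objective 34.
(s,t)=(0,5): 5·0+3·5=15≤35, 5·0+5·5=25≤33, objective 30.
No feasible integer point exceeds 36.

36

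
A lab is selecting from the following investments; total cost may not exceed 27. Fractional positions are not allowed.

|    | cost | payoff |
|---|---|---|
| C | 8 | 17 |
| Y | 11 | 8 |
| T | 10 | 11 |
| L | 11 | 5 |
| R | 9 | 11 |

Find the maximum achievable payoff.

39

Take C, T, and R: cost 8 + 10 + 9 = 27 ≤ 27, payoff 17 + 11 + 11 = 39.
No other feasible combination does better.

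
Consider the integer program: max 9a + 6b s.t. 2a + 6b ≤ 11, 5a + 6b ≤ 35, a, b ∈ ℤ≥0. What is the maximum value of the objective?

(a,b)=(5,0): 2·5+6·0=10≤11, 5·5+6·0=25≤35, objective 45.
(a,b)=(4,0): 2·4+6·0=8≤11, 5·4+6·0=20≤35, objective 36.
Maximum is 45 at (a,b)=(5,0).

45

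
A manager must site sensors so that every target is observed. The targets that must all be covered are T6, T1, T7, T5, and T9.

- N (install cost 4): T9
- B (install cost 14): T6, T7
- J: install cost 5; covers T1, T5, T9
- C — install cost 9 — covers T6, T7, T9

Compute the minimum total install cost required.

14

Choose J and C: together they cover T6, T1, T7, T5, T9 — every target.
Total install cost: 5 + 9 = 14.
No cover costs less than 14.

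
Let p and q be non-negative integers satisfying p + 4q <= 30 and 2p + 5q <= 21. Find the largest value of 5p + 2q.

(p,q)=(10,0) is feasible, giving 50.
(p,q)=(9,0) is feasible, giving 45.
The best lattice point is (10,0), giving 50.

50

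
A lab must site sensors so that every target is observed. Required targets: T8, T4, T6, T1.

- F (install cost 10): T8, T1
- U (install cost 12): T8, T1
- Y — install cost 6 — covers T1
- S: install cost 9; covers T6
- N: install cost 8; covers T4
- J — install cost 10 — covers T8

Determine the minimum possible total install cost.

27

This is a weighted set-cover instance.
Choose F, S, and N: together they cover T8, T4, T6, T1 — every target.
Total install cost: 10 + 9 + 8 = 27.
No cover costs less than 27.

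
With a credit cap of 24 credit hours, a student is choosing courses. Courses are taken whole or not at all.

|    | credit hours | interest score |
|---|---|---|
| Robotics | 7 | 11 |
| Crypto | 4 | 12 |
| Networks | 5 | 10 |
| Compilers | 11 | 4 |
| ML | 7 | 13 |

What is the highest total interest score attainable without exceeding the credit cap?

This is an integer program with binary decision variables.
Take Robotics, Crypto, Networks, and ML: credit hours 7 + 4 + 5 + 7 = 23 ≤ 24, interest score 11 + 12 + 10 + 13 = 46.
No other feasible combination does better.

46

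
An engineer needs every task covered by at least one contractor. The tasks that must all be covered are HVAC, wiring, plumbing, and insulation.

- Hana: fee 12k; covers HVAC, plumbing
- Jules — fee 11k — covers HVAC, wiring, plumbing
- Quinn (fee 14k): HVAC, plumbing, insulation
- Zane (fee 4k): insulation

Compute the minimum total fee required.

Choose Jules and Zane: together they cover HVAC, wiring, plumbing, insulation — every task.
Total fee: 11 + 4 = 15.
No cover costs less than 15.

15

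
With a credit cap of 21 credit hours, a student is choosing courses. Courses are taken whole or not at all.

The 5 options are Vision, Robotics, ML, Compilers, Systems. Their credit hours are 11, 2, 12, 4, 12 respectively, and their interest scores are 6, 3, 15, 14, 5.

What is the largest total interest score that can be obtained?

32

ML + Compilers: credit hours 12 + 4 = 16 ≤ 21, interest score 15 + 14 = 29.
Robotics + ML + Compilers: credit hours 2 + 12 + 4 = 18 ≤ 21, interest score 3 + 15 + 14 = 32.
Vision + Robotics + Compilers: credit hours 11 + 2 + 4 = 17 ≤ 21, interest score 6 + 3 + 14 = 23.
Best is Robotics, ML, and Compilers with total interest score 32.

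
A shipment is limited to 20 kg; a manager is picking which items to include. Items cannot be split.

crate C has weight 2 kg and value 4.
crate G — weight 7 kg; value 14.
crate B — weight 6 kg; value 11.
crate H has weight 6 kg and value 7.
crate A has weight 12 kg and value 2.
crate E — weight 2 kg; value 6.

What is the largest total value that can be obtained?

35

crate G + crate B + crate H: weight 7 + 6 + 6 = 19 ≤ 20, value 14 + 11 + 7 = 32.
crate C + crate G + crate B + crate E: weight 2 + 7 + 6 + 2 = 17 ≤ 20, value 4 + 14 + 11 + 6 = 35.
Best is crate C, crate G, crate B, and crate E with total value 35.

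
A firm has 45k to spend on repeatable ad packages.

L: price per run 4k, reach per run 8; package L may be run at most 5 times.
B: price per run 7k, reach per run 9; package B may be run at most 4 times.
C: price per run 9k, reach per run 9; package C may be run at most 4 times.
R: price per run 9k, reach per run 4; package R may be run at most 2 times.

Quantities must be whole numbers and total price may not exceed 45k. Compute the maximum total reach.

68

L has the best ratio (8/4); taking only L gives at most 5×8 = 40 (stopped by the supply cap of 5).
Mixing does better — 4×L and 4×B: price 44 ≤ 45, reach 4·8 + 4·9 = 68.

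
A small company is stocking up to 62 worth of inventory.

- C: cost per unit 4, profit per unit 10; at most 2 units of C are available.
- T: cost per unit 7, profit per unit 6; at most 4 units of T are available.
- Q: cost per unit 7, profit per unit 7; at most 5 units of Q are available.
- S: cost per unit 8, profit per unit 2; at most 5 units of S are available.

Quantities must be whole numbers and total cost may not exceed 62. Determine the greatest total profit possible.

67

Take 2×C, 2×T, and 5×Q: cost 57 ≤ 62, profit 2·10 + 2·6 + 5·7 = 67.
C has the best ratio (10/4) and is taken to its limit of 2; remaining capacity is filled optimally with the others.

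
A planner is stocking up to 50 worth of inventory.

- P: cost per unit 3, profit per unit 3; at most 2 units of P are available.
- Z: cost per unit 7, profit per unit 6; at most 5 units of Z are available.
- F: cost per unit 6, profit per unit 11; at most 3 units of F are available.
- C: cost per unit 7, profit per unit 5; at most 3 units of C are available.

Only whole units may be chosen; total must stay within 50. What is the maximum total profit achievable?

60

1×P, 4×Z, and 3×F: cost 49 ≤ 50, profit 1·3 + 4·6 + 3·11 = 60.
1×P, 3×Z, 3×F, and 1×C: cost 49 ≤ 50, profit 1·3 + 3·6 + 3·11 + 1·5 = 59.
Best is 60.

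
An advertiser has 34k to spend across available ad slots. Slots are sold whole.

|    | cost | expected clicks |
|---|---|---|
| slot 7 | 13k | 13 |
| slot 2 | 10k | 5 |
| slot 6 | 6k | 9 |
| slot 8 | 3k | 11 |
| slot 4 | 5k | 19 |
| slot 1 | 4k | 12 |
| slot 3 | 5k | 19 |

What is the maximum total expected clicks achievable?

slot 7 + slot 6 + slot 4 + slot 1 + slot 3: cost 13 + 6 + 5 + 4 + 5 = 33 ≤ 34, expected clicks 13 + 9 + 19 + 12 + 19 = 72.
slot 2 + slot 6 + slot 8 + slot 4 + slot 1 + slot 3: cost 10 + 6 + 3 + 5 + 4 + 5 = 33 ≤ 34, expected clicks 5 + 9 + 11 + 19 + 12 + 19 = 75.
slot 7 + slot 8 + slot 4 + slot 1 + slot 3: cost 13 + 3 + 5 + 4 + 5 = 30 ≤ 34, expected clicks 13 + 11 + 19 + 12 + 19 = 74.
Best is slot 2, slot 6, slot 8, slot 4, slot 1, and slot 3 with total expected clicks 75.

75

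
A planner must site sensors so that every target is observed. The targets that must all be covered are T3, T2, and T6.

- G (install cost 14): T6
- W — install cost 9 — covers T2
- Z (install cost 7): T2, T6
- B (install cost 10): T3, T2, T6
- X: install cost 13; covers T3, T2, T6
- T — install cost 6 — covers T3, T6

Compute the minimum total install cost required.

10

This is a weighted set-cover instance.
The greedy cost-per-new-target heuristic would pick T and Z for 13, but a cheaper cover exists.
B alone covers T3, T2, T6 — every target.
Total install cost: 10.
No cover costs less than 10.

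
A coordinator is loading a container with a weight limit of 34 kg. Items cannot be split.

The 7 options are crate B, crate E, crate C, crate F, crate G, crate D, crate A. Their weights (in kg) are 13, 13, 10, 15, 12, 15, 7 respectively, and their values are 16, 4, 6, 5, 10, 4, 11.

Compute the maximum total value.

crate B + crate C + crate A: weight 13 + 10 + 7 = 30 ≤ 34, value 16 + 6 + 11 = 33.
crate B + crate G + crate A: weight 13 + 12 + 7 = 32 ≤ 34, value 16 + 10 + 11 = 37.
crate B + crate E + crate A: weight 13 + 13 + 7 = 33 ≤ 34, value 16 + 4 + 11 = 31.
Best is crate B, crate G, and crate A with total value 37.

37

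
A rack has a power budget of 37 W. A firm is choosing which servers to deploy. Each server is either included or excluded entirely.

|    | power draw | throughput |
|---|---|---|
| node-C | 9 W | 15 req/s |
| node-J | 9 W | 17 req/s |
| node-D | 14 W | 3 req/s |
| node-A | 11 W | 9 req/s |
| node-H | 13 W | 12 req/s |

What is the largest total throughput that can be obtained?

node-C + node-J + node-A: power draw 9 + 9 + 11 = 29 ≤ 37, throughput 15 + 17 + 9 = 41.
node-C + node-J + node-H: power draw 9 + 9 + 13 = 31 ≤ 37, throughput 15 + 17 + 12 = 44.
node-J + node-A + node-H: power draw 9 + 11 + 13 = 33 ≤ 37, throughput 17 + 9 + 12 = 38.
Best is node-C, node-J, and node-H with total throughput 44.

44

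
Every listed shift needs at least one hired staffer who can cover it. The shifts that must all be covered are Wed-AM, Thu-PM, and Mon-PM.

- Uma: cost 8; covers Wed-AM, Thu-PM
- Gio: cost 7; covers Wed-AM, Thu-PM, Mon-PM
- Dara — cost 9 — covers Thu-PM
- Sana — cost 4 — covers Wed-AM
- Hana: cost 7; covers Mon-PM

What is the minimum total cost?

This is an integer covering problem.
Gio alone covers Wed-AM, Thu-PM, Mon-PM — every shift.
Total cost: 7.
No cover costs less than 7.

7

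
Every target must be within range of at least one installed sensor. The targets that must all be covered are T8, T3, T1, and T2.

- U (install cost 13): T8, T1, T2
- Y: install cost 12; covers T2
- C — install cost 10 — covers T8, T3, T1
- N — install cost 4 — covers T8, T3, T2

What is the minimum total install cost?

Choose C and N: together they cover T8, T3, T1, T2 — every target.
Total install cost: 10 + 4 = 14.

14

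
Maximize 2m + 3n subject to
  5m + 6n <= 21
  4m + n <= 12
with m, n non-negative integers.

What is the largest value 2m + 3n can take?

(m,n)=(0,3) is feasible, giving 9.
(m,n)=(1,2) is feasible, giving 8.
(m,n)=(0,2) is feasible, giving 6.
The best lattice point is (0,3), giving 9.

9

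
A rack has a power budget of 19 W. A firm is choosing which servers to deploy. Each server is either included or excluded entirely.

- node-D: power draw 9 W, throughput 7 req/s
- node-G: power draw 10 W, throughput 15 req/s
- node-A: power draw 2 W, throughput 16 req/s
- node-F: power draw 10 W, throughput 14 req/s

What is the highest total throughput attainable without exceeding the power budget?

Allowing fractional choices, the relaxed optimum would be about 40.8, but servers are indivisible.
node-A + node-F: power draw 2 + 10 = 12 ≤ 19, throughput 16 + 14 = 30.
node-G + node-A: power draw 10 + 2 = 12 ≤ 19, throughput 15 + 16 = 31.
Best is node-G and node-A with total throughput 31.

31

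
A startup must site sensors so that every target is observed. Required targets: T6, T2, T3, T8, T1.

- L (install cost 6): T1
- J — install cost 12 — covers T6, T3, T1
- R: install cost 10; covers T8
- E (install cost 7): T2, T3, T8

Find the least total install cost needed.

The greedy cost-per-new-target heuristic would pick E, L, and J for 25, but a cheaper cover exists.
Choose J and E: together they cover T6, T2, T3, T8, T1 — every target.
Total install cost: 12 + 7 = 19.
No cover costs less than 19.

19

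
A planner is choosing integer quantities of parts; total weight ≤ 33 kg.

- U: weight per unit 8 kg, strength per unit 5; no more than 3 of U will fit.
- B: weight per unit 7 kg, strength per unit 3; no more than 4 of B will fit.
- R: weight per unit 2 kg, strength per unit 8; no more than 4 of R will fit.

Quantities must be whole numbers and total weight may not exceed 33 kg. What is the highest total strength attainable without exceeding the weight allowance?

47

3×U and 4×R: weight 32 ≤ 33, strength 3·5 + 4·8 = 47.
2×U, 1×B, and 4×R: weight 31 ≤ 33, strength 2·5 + 1·3 + 4·8 = 45.
Best is 47.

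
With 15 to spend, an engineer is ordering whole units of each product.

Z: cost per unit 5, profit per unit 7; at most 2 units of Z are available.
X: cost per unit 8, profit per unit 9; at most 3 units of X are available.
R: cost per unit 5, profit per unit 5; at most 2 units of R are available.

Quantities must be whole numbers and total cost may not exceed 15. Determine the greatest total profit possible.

2×Z and 1×R: cost 15 ≤ 15, profit 2·7 + 1·5 = 19.
1×Z and 2×R: cost 15 ≤ 15, profit 1·7 + 2·5 = 17.
Best is 19.

19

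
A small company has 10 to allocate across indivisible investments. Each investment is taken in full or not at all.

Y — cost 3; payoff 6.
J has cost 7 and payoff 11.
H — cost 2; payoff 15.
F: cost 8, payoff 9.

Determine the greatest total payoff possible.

This is an integer program with binary decision variables.
Allowing fractional choices, the relaxed optimum would be about 28.9, but investments are indivisible.
H + F: cost 2 + 8 = 10 ≤ 10, payoff 15 + 9 = 24.
Y + H: cost 3 + 2 = 5 ≤ 10, payoff 6 + 15 = 21.
J + H: cost 7 + 2 = 9 ≤ 10, payoff 11 + 15 = 26.
Best is J and H with total payoff 26.

26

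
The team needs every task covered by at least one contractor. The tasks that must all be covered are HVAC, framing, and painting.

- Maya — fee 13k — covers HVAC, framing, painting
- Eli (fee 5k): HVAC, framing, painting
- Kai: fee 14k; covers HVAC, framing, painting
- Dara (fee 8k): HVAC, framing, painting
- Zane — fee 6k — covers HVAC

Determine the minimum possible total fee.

5

This is an integer covering problem.
Eli alone covers HVAC, framing, painting — every task.
Total fee: 5.
No cover costs less than 5.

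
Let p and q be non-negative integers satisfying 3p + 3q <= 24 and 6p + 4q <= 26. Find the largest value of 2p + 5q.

30

Relaxing integrality, the LP optimum is 32.50 at (p,q) = (0, 6.5), which is not an integer point.
(p,q)=(0,6): 3·0+3·6=18≤24, 6·0+4·6=24≤26, objective 30.
(p,q)=(1,5): 3·1+3·5=18≤24, 6·1+4·5=26≤26, objective 27.
(p,q)=(0,5): 3·0+3·5=15≤24, 6·0+4·5=20≤26, objective 25.
The best lattice point is (0,6), giving 30.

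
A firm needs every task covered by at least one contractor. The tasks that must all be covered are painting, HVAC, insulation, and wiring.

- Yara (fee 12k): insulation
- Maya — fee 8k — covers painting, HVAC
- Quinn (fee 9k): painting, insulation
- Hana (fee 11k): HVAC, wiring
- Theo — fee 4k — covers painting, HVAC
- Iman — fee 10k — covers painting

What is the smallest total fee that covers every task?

The greedy cost-per-new-task heuristic would pick Theo, Quinn, and Hana for 24, but a cheaper cover exists.
Choose Quinn and Hana: together they cover painting, HVAC, insulation, wiring — every task.
Total fee: 9 + 11 = 20.
No cover costs less than 20.

20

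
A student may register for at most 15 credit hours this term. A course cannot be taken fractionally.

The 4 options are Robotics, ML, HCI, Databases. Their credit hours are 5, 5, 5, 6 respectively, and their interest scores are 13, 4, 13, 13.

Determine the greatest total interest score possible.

30

Allowing fractional choices, the relaxed optimum would be about 36.8, but courses are indivisible.
Robotics + HCI: credit hours 5 + 5 = 10 ≤ 15, interest score 13 + 13 = 26.
Robotics + Databases: credit hours 5 + 6 = 11 ≤ 15, interest score 13 + 13 = 26.
Robotics + ML + HCI: credit hours 5 + 5 + 5 = 15 ≤ 15, interest score 13 + 4 + 13 = 30.
Best is Robotics, ML, and HCI with total interest score 30.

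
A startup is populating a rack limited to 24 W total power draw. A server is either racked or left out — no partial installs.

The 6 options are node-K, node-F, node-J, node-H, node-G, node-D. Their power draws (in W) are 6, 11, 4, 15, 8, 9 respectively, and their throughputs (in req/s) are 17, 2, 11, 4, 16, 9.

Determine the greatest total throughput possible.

44

node-K + node-J + node-G: power draw 6 + 4 + 8 = 18 ≤ 24, throughput 17 + 11 + 16 = 44.
node-K + node-G + node-D: power draw 6 + 8 + 9 = 23 ≤ 24, throughput 17 + 16 + 9 = 42.
Best is node-K, node-J, and node-G with total throughput 44.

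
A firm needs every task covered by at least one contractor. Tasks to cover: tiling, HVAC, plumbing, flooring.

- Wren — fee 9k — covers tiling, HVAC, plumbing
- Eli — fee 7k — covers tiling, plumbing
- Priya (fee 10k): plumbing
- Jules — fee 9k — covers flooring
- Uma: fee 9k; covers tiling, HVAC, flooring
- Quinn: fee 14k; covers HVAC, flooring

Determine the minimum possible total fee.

16

The greedy cost-per-new-task heuristic would pick Wren and Jules for 18, but a cheaper cover exists.
Choose Eli and Uma: together they cover tiling, HVAC, plumbing, flooring — every task.
Total fee: 7 + 9 = 16.
No cover costs less than 16.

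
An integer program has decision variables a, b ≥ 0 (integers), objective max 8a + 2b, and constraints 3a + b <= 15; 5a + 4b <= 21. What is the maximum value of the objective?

Relaxing integrality, the LP optimum is 33.60 at (a,b) = (4.2, 0), which is not an integer point.
(a,b)=(4,0): 3·4+1·0=12≤15, 5·4+4·0=20≤21, objective 32.
(a,b)=(3,1): 3·3+1·1=10≤15, 5·3+4·1=19≤21, objective 26.
(a,b)=(3,0): 3·3+1·0=9≤15, 5·3+4·0=15≤21, objective 24.
The best lattice point is (4,0), giving 32.

32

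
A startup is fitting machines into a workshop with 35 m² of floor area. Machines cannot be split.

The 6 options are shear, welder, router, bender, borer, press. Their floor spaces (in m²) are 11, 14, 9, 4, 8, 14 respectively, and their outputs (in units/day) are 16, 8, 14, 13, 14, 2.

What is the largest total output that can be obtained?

Allowing fractional choices, the relaxed optimum would be about 58.7, but machines are indivisible.
shear + router + bender + borer: floor space 11 + 9 + 4 + 8 = 32 ≤ 35, output 16 + 14 + 13 + 14 = 57.
welder + router + bender + borer: floor space 14 + 9 + 4 + 8 = 35 ≤ 35, output 8 + 14 + 13 + 14 = 49.
Best is shear, router, bender, and borer with total output 57.

57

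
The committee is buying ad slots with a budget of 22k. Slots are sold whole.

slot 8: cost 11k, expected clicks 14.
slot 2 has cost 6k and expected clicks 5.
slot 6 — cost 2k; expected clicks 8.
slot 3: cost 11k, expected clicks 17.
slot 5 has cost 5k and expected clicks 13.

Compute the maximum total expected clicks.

38

Allowing fractional choices, the relaxed optimum would be about 43.1, but ad slots are indivisible.
slot 8 + slot 6 + slot 5: cost 11 + 2 + 5 = 18 ≤ 22, expected clicks 14 + 8 + 13 = 35.
slot 6 + slot 3 + slot 5: cost 2 + 11 + 5 = 18 ≤ 22, expected clicks 8 + 17 + 13 = 38.
slot 2 + slot 3 + slot 5: cost 6 + 11 + 5 = 22 ≤ 22, expected clicks 5 + 17 + 13 = 35.
Best is slot 6, slot 3, and slot 5 with total expected clicks 38.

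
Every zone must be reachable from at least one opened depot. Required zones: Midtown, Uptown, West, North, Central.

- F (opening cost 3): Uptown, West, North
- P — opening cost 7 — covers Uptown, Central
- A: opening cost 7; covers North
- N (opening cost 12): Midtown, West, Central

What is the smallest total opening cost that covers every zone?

This is an integer covering problem.
Choose F and N: together they cover Midtown, Uptown, West, North, Central — every zone.
Total opening cost: 3 + 12 = 15.
No cover costs less than 15.

15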